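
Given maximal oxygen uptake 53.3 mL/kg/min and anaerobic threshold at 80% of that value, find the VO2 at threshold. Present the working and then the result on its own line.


Percentage as decimal = 0.8
VO2 at AT = 53.3 * 0.8 = 42.64 mL/kg/min

42.64 mL/kg/min


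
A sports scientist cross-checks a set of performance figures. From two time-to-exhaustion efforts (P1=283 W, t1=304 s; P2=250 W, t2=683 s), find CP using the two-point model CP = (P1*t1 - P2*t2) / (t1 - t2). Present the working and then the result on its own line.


Work in trial 1 = 86032 J
Work in trial 2 = 170750 J
Delta work = -84718 J
Delta time = -379 s
CP = -84718 / -379 = 223.53 W

223.53 W


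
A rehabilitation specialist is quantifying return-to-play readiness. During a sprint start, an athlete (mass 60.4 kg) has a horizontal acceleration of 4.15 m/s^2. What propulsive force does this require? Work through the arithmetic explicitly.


Propulsive force = mass * acceleration
= 60.4 kg * 4.15 m/s^2
= 250.66 N

250.66 N


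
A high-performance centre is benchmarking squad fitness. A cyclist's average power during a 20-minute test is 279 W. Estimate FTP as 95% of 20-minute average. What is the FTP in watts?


FTP = 20-min power * 0.95
= 279 * 0.95
= 265.05 W

265.05 W


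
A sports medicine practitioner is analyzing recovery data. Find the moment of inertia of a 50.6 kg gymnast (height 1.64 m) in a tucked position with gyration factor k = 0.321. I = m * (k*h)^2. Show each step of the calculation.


Radius of gyration = 0.321 * 1.64 = 0.52644 m
I = 50.6 * 0.52644^2
= 50.6 * 0.277139
= 14.023 kg*m^2

14.023 kg*m^2


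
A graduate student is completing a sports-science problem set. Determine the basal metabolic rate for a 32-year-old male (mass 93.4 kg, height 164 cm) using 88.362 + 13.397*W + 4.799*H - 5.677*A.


BMR = 88.362 + 13.397*93.4 + 4.799*164 - 5.677*32
= 1945.01 kcal/day

1945.01 kcal/day


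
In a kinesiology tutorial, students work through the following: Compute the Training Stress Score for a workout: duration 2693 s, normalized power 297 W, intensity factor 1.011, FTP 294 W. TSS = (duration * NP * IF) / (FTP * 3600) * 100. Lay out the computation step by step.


Product = 2693 * 297 * 1.011 = 808619.031
Base = 294 * 3600 = 1058400
TSS = 808619.031 / 1058400 * 100 = 76.4

76.4 TSS


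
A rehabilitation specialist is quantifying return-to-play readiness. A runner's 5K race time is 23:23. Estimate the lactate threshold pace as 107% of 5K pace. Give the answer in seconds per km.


Total race time = 23*60 + 23 = 1403 seconds
5K pace = 1403 / 5 = 280.6 sec/km
LT pace = 280.6 * 1.07 = 300.24 sec/km

300.24 s/km


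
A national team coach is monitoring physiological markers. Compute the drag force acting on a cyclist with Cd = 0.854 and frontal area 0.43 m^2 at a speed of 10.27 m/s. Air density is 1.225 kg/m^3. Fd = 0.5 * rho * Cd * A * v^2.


Step 1: v^2 = 105.4729
Step 2: Fd = 0.5 * 1.225 * 0.854 * 0.43 * 105.4729
= 23.723 N

23.723 N


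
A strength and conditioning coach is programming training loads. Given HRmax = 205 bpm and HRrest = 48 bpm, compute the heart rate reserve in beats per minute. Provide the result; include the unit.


Heart rate reserve = maximum HR minus resting HR
HRR = 205 - 48 = 157 bpm

157 bpm


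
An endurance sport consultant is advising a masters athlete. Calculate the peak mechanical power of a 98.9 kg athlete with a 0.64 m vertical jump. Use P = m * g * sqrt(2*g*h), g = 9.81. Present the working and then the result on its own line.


First, sqrt(2gh) = sqrt(2 * 9.81 * 0.64)
= sqrt(12.5568) = 3.543558 m/s
Power = 98.9 * 9.81 * 3.543558 = 3437.99 W

3437.99 W


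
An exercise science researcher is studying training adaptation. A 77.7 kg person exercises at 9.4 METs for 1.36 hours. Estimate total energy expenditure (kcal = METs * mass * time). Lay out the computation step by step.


Energy = METs * mass(kg) * time(h)
= 9.4 * 77.7 * 1.36
= 993.32 kcal

993.32 kcal


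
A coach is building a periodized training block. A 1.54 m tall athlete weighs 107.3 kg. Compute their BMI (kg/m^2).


height^2 = 2.3716 m^2
BMI = 107.3 / 2.3716 = 45.24 kg/m^2

45.24 kg/m^2


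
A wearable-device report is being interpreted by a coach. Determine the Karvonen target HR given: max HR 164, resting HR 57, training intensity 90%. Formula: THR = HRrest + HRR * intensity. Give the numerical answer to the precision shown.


HRR = HRmax - HRrest = 164 - 57 = 107
THR = 57 + 107 * 0.9
= 153.3 bpm

153.3 bpm


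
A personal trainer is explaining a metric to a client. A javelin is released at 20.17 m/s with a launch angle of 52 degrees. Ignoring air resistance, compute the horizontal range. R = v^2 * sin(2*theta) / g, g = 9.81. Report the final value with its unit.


Launch speed squared = 406.8289
sin(2 * 52 deg) = 0.970296
Range = 406.8289 * 0.970296 / 9.81
= 40.239 m

40.239 m


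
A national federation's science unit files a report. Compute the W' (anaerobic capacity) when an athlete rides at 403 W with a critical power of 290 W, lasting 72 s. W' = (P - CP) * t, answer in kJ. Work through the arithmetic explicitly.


Above-CP power = 113 W
Duration = 72 s
W' = 113 * 72 = 8136 J
Convert: 8136 / 1000 = 8.136 kJ

8.136 kJ


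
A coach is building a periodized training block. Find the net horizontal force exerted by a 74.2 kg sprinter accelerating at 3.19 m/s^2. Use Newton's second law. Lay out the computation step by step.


Newton's second law: F = m * a
F = 74.2 * 3.19 = 236.7 N

236.7 N


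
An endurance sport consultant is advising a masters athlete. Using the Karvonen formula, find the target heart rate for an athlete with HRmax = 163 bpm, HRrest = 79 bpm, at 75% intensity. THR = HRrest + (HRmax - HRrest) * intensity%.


HRR = 163 - 79 = 84
THR = 79 + 84 * 0.75
= 79 + 63.0
= 142.0 bpm

142.0 bpm


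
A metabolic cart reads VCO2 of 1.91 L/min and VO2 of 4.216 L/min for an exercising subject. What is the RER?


RER = VCO2 / VO2 = 1.91 / 4.216 = 0.453

0.453


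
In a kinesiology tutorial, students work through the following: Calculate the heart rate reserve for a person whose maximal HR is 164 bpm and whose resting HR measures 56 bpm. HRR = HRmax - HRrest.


HRmax = 164 bpm
HRrest = 56 bpm
HRR = 164 - 56 = 108 bpm

108 bpm


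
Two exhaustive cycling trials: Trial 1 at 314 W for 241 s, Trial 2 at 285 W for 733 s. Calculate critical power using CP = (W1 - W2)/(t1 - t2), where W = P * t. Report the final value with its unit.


W1 = 314 * 241 = 75674 J
W2 = 285 * 733 = 208905 J
CP = (75674 - 208905) / (241 - 733)
= -133231 / -492
= 270.79 W

270.79 W


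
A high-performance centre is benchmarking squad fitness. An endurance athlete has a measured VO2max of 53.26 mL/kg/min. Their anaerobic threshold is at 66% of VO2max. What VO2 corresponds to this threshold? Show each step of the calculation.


Anaerobic threshold VO2 = VO2max * 66%
= 53.26 * 0.66
= 35.15 mL/kg/min

35.15 mL/kg/min


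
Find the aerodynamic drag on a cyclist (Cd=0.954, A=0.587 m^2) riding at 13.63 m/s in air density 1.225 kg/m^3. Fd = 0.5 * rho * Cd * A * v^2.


Fd = 0.5 * 1.225 * 0.954 * 0.587 * 13.63^2
= 0.5 * 1.225 * 0.954 * 0.587 * 185.7769
= 63.721 N

63.721 N


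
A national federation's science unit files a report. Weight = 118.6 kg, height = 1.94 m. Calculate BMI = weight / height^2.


height^2 = 1.94^2 = 3.7636
BMI = 118.6 / 3.7636 = 31.51 kg/m^2

31.51 kg/m^2


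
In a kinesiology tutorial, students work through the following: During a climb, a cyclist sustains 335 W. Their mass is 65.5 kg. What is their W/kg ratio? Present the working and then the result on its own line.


Power-to-weight = 335 W / 65.5 kg
= 5.115 W/kg

5.115 W/kg


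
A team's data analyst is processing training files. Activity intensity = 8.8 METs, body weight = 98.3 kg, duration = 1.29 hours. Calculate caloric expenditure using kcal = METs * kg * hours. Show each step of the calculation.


kcal = 8.8 * 98.3 * 1.29
= 865.04 * 1.29
= 1115.9 kcal

1115.9 kcal


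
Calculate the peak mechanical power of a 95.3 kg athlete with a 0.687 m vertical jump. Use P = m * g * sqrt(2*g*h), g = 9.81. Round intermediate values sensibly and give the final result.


First, sqrt(2gh) = sqrt(2 * 9.81 * 0.687)
= sqrt(13.47894) = 3.671368 m/s
Power = 95.3 * 9.81 * 3.671368 = 3432.34 W

3432.34 W


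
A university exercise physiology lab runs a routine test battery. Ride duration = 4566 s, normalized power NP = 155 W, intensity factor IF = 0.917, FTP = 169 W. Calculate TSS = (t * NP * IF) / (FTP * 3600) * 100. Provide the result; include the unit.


Numerator = 4566 * 155 * 0.917 = 648988.41
Denominator = 169 * 3600 = 608400
TSS = 648988.41 / 608400 * 100
= 106.67

106.67 TSS


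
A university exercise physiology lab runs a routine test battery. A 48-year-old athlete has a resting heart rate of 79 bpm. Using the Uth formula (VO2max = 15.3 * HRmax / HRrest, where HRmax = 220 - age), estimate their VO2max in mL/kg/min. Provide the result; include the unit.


HRmax = 220 - 48 = 172 bpm
Ratio = HRmax / HRrest = 172 / 79 = 2.1772
VO2max = 15.3 * 2.1772 = 33.31 mL/kg/min

33.31 mL/kg/min


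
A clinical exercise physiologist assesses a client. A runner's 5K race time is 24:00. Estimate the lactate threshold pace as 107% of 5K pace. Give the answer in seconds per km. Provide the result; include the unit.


Total race time = 24*60 + 0 = 1440 seconds
5K pace = 1440 / 5 = 288.0 sec/km
LT pace = 288.0 * 1.07 = 308.16 sec/km

308.16 s/km


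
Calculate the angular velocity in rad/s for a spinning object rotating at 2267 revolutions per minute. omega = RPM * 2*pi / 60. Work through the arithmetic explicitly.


omega = RPM * 2*pi / 60
= 2267 * 6.28318531 / 60
= 237.4 rad/s

237.4 rad/s


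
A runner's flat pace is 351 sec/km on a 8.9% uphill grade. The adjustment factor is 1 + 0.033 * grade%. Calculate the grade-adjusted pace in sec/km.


Factor = 1 + 0.033 * 8.9 = 1.2937
Adjusted pace = 351 * 1.2937
= 454.09 sec/km

454.09 s/km


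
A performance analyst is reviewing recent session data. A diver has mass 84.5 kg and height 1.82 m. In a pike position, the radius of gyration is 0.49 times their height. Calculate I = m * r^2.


r = 0.49 * 1.82 = 0.8918 m
I = m * r^2 = 84.5 * 0.795307 = 67.203 kg*m^2

67.203 kg*m^2


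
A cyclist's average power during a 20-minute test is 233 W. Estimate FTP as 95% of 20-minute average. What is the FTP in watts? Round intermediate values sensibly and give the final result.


FTP = 20-min power * 0.95
= 233 * 0.95
= 221.35 W

221.35 W


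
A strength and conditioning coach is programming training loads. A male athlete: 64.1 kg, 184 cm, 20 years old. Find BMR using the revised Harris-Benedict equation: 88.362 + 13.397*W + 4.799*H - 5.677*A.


Intercept = 88.362
Weight contribution = 13.397 * 64.1 = 858.7477
Height contribution = 4.799 * 184 = 883.016
Age contribution = 5.677 * 20 = 113.54
BMR = 88.362 + 858.7477 + 883.016 - 113.54
= 1716.59 kcal/day

1716.59 kcal/day


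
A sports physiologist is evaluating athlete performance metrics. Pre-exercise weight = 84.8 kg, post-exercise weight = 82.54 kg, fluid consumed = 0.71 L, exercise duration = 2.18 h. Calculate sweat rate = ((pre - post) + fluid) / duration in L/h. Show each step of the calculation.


Weight loss = 84.8 - 82.54 = 2.26 kg (approx L)
Total sweat = 2.26 + 0.71 = 2.97 L
Sweat rate = 2.97 / 2.18 = 1.362 L/h

1.362 L/h


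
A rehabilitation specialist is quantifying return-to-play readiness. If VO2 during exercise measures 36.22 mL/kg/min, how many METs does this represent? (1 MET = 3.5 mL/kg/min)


METs = VO2 / 3.5 = 36.22 / 3.5 = 10.35

10.35 METs


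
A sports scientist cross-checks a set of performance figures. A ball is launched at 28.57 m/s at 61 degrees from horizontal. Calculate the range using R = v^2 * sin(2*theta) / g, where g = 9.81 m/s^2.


sin(2 * 61) = sin(122) = 0.848048
v^2 = 28.57^2 = 816.2449
R = 816.2449 * 0.848048 / 9.81
= 70.562 m

70.562 m


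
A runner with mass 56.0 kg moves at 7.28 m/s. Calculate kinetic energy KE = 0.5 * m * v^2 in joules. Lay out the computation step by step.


v^2 = 7.28^2 = 52.9984
KE = 0.5 * 56.0 * 52.9984
= 1483.96 J

1483.96 J


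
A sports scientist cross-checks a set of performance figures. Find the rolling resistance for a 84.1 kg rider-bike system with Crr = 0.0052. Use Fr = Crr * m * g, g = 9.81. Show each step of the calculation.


m * g = 84.1 * 9.81 = 825.021 N
Fr = 0.0052 * 825.021 = 4.29 N

4.29 N


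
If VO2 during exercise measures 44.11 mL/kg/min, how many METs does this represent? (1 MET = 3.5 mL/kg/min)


METs = VO2 / 3.5 = 44.11 / 3.5 = 12.6

12.6 METs


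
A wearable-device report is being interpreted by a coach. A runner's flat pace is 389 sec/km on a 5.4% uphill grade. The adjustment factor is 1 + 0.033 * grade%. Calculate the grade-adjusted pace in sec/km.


Factor = 1 + 0.033 * 5.4 = 1.1782
Adjusted pace = 389 * 1.1782
= 458.32 sec/km

458.32 s/km


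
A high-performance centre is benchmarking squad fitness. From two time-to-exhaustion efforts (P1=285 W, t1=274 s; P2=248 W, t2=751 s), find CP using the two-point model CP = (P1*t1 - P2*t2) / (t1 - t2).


Work in trial 1 = 78090 J
Work in trial 2 = 186248 J
Delta work = -108158 J
Delta time = -477 s
CP = -108158 / -477 = 226.75 W

226.75 W


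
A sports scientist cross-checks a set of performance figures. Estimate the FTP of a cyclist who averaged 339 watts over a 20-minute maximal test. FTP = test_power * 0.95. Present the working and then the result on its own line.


FTP = 339 * 0.95 = 322.05 W

322.05 W


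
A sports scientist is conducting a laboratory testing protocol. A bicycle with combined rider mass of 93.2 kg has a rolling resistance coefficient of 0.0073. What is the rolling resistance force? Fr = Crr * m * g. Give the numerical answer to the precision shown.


Fr = 0.0073 * 93.2 * 9.81
= 0.68036 * 9.81
= 6.674 N

6.674 N


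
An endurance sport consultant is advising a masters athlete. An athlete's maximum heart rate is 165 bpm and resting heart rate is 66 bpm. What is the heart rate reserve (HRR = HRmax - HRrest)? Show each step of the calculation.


HRR = HRmax - HRrest
= 165 - 66
= 99 bpm

99 bpm


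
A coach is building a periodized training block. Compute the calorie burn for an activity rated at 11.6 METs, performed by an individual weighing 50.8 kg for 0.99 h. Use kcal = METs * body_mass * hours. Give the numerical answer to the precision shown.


Product of METs and mass = 11.6 * 50.8 = 589.28
Total kcal = 589.28 * 0.99 = 583.39 kcal

583.39 kcal


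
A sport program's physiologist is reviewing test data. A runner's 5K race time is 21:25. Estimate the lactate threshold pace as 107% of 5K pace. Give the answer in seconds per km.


Total race time = 21*60 + 25 = 1285 seconds
5K pace = 1285 / 5 = 257.0 sec/km
LT pace = 257.0 * 1.07 = 274.99 sec/km

274.99 s/km


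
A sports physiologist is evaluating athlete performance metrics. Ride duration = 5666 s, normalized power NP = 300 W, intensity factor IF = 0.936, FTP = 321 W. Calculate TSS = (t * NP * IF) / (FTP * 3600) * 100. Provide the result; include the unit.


Numerator = 5666 * 300 * 0.936 = 1591012.8
Denominator = 321 * 3600 = 1155600
TSS = 1591012.8 / 1155600 * 100
= 137.68

137.68 TSS


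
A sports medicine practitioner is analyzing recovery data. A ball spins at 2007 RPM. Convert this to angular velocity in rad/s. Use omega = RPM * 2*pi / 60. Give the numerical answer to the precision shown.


omega = 2007 * 2 * pi / 60
= 2007 * 6.28318531 / 60
= 12610.353 / 60
= 210.173 rad/s

210.173 rad/s


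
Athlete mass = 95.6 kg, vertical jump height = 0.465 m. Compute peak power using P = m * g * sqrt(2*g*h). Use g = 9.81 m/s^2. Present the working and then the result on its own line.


sqrt(2 * 9.81 * 0.465) = sqrt(9.1233) = 3.02048 m/s
P = 95.6 * 9.81 * 3.02048
= 2832.71 W

2832.71 W


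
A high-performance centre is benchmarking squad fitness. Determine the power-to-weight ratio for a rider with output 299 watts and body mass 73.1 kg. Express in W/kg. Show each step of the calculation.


P/W = 299 / 73.1 = 4.09 W/kg

4.09 W/kg


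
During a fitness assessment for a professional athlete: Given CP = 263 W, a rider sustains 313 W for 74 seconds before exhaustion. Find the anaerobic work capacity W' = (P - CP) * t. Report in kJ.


Excess power = 313 - 263 = 50 W
Work above CP = 50 * 74 = 3700 J
W' = 3.7 kJ

3.7 kJ


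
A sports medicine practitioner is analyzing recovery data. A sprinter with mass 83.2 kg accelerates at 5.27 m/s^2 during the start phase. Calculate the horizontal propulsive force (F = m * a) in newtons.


F = m * a
= 83.2 * 5.27
= 438.46 N

438.46 N


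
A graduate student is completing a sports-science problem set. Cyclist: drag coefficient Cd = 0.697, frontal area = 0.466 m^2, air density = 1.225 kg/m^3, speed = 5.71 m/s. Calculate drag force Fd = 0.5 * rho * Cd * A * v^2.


v^2 = 5.71^2 = 32.6041
Fd = 0.5 * 1.225 * 0.697 * 0.466 * 32.6041
= 6.486 N

6.486 N


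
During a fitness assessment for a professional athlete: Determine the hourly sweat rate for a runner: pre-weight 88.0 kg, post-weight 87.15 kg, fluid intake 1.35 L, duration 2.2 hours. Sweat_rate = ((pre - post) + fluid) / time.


Mass lost = 88.0 - 87.15 = 0.85 kg
Add fluid consumed: 0.85 + 1.35 = 2.2 L total sweat
Sweat rate = 2.2 / 2.2 = 1.0 L/h

1.0 L/h


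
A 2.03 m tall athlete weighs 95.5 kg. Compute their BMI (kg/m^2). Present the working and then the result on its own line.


height^2 = 4.1209 m^2
BMI = 95.5 / 4.1209 = 23.17 kg/m^2

23.17 kg/m^2


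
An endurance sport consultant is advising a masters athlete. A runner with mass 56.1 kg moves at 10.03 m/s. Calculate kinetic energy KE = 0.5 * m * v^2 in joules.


v^2 = 10.03^2 = 100.6009
KE = 0.5 * 56.1 * 100.6009
= 2821.86 J

2821.86 J


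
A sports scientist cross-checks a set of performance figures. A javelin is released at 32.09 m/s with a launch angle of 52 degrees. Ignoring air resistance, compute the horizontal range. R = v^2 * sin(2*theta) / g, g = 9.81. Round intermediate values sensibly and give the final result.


Launch speed squared = 1029.7681
sin(2 * 52 deg) = 0.970296
Range = 1029.7681 * 0.970296 / 9.81
= 101.853 m

101.853 m


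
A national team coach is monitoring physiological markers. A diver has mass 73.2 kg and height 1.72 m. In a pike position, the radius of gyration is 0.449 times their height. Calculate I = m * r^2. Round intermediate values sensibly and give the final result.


r = 0.449 * 1.72 = 0.77228 m
I = m * r^2 = 73.2 * 0.596416 = 43.658 kg*m^2

43.658 kg*m^2


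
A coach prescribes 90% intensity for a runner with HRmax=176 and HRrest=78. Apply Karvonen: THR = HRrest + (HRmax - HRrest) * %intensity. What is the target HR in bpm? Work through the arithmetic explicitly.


Heart rate reserve = 176 - 78 = 98
Intensity fraction = 90 / 100 = 0.9
THR = 78 + 98 * 0.9 = 166.2 bpm

166.2 bpm


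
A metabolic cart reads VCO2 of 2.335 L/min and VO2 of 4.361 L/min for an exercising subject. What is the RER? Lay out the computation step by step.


RER = VCO2 / VO2 = 2.335 / 4.361 = 0.5354

0.5354


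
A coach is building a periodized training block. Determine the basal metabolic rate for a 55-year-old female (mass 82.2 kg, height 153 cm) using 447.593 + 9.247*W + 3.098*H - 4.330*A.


BMR = 447.593 + 9.247*82.2 + 3.098*153 - 4.330*55
= 1443.54 kcal/day

1443.54 kcal/day


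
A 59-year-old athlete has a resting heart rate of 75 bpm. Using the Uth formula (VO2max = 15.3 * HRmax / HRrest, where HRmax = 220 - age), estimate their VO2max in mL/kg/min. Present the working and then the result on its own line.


HRmax = 220 - 59 = 161 bpm
Ratio = HRmax / HRrest = 161 / 75 = 2.1467
VO2max = 15.3 * 2.1467 = 32.84 mL/kg/min

32.84 mL/kg/min


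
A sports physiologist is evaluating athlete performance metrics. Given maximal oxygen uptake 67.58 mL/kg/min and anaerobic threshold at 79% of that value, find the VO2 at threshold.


Percentage as decimal = 0.79
VO2 at AT = 67.58 * 0.79 = 53.39 mL/kg/min

53.39 mL/kg/min


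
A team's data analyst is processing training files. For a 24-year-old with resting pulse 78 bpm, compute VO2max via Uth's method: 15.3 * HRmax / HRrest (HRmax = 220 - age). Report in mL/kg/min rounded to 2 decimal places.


Step 1: HRmax = 220 - 24 = 196 bpm
Step 2: Ratio = 196 / 78 = 2.5128
Step 3: VO2max = 15.3 * 2.5128 = 38.45 mL/kg/min

38.45 mL/kg/min


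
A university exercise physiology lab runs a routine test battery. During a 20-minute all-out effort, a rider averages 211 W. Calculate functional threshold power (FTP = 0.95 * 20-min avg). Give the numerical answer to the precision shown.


FTP = 0.95 * 211
= 200.45 W

200.45 W


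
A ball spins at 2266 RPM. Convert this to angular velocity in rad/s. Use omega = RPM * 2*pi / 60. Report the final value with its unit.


omega = 2266 * 2 * pi / 60
= 2266 * 6.28318531 / 60
= 14237.698 / 60
= 237.295 rad/s

237.295 rad/s


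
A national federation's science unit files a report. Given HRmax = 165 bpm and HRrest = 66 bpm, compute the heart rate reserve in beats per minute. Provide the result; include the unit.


Heart rate reserve = maximum HR minus resting HR
HRR = 165 - 66 = 99 bpm

99 bpm


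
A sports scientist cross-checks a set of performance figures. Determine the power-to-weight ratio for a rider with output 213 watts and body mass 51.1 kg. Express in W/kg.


P/W = 213 / 51.1 = 4.168 W/kg

4.168 W/kg


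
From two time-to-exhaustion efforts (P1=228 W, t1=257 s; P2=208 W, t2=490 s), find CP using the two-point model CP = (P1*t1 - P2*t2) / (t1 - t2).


Work in trial 1 = 58596 J
Work in trial 2 = 101920 J
Delta work = -43324 J
Delta time = -233 s
CP = -43324 / -233 = 185.94 W

185.94 W


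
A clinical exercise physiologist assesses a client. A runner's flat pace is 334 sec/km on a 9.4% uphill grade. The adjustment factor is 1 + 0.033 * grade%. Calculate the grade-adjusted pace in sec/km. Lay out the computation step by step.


Factor = 1 + 0.033 * 9.4 = 1.3102
Adjusted pace = 334 * 1.3102
= 437.61 sec/km

437.61 s/km


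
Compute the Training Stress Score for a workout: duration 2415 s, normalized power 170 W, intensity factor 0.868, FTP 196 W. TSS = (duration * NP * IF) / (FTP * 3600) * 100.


Product = 2415 * 170 * 0.868 = 356357.4
Base = 196 * 3600 = 705600
TSS = 356357.4 / 705600 * 100 = 50.5

50.5 TSS


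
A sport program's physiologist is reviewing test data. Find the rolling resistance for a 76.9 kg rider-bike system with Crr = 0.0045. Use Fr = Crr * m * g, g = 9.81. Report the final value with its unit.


m * g = 76.9 * 9.81 = 754.389 N
Fr = 0.0045 * 754.389 = 3.395 N

3.395 N


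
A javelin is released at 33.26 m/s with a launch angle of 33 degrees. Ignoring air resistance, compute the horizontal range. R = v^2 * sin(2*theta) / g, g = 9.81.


Launch speed squared = 1106.2276
sin(2 * 33 deg) = 0.913545
Range = 1106.2276 * 0.913545 / 9.81
= 103.016 m

103.016 m


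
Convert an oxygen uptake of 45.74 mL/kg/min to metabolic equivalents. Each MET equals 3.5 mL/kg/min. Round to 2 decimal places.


One MET = 3.5 mL/kg/min
Number of METs = 45.74 / 3.5
= 13.07 METs

13.07 METs


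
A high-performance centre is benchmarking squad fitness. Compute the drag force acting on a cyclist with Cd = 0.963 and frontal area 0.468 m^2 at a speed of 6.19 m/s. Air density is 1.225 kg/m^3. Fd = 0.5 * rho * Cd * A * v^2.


Step 1: v^2 = 38.3161
Step 2: Fd = 0.5 * 1.225 * 0.963 * 0.468 * 38.3161
= 10.577 N

10.577 N


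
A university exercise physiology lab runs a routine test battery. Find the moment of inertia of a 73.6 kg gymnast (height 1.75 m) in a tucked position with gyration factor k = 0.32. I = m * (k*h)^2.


Radius of gyration = 0.32 * 1.75 = 0.56 m
I = 73.6 * 0.56^2
= 73.6 * 0.3136
= 23.081 kg*m^2

23.081 kg*m^2


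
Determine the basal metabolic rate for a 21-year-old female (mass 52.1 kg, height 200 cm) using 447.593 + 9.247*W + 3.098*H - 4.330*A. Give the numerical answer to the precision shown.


BMR = 447.593 + 9.247*52.1 + 3.098*200 - 4.330*21
= 1458.03 kcal/day

1458.03 kcal/day


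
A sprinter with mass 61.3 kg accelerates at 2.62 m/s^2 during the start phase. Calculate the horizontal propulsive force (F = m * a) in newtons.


F = m * a
= 61.3 * 2.62
= 160.61 N

160.61 N


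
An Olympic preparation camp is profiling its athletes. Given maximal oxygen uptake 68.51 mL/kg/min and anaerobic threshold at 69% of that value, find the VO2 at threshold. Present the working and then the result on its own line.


Percentage as decimal = 0.69
VO2 at AT = 68.51 * 0.69 = 47.27 mL/kg/min

47.27 mL/kg/min


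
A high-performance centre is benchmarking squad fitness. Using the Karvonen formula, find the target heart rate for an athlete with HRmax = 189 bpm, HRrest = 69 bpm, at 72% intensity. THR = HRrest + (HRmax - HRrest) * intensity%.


HRR = 189 - 69 = 120
THR = 69 + 120 * 0.72
= 69 + 86.4
= 155.4 bpm

155.4 bpm


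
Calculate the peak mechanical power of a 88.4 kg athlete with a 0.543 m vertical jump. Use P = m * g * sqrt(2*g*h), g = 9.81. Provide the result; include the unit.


First, sqrt(2gh) = sqrt(2 * 9.81 * 0.543)
= sqrt(10.65366) = 3.263994 m/s
Power = 88.4 * 9.81 * 3.263994 = 2830.55 W

2830.55 W


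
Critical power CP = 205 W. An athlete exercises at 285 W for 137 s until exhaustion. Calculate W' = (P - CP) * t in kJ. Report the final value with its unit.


P - CP = 285 - 205 = 80 W
W' = 80 * 137 = 10960 J
= 10960 / 1000 = 10.96 kJ

10.96 kJ


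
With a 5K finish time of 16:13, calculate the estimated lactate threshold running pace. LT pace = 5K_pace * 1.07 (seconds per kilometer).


Race duration = 973 s for 5 km
Average pace = 973 / 5 = 194.6 s/km
LT pace = 194.6 * 1.07
= 208.22 s/km

208.22 s/km


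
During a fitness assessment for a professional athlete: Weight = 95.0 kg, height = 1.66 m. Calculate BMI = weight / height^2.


height^2 = 1.66^2 = 2.7556
BMI = 95.0 / 2.7556 = 34.48 kg/m^2

34.48 kg/m^2


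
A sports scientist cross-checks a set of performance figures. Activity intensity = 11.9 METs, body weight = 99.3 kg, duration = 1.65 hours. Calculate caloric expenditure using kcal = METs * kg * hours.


kcal = 11.9 * 99.3 * 1.65
= 1181.67 * 1.65
= 1949.76 kcal

1949.76 kcal


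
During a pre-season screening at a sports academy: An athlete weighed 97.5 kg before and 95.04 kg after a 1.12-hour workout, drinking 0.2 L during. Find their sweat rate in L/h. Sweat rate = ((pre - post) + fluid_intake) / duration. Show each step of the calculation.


Body mass change = 2.46 kg
Total sweat loss = 2.46 + 0.2 = 2.66 L
Rate = 2.66 / 1.12 = 2.375 L/h

2.375 L/h


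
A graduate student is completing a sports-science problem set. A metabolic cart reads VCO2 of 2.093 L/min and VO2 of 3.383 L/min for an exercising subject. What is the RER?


RER = VCO2 / VO2 = 2.093 / 3.383 = 0.6187

0.6187


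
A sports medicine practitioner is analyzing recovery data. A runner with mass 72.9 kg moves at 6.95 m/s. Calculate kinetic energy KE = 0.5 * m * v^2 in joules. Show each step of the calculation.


v^2 = 6.95^2 = 48.3025
KE = 0.5 * 72.9 * 48.3025
= 1760.63 J

1760.63 J


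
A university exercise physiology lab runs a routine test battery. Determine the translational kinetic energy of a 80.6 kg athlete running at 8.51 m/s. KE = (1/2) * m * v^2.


KE = 0.5 * m * v^2
= 0.5 * 80.6 * 8.51^2
= 0.5 * 80.6 * 72.4201
= 2918.53 J

2918.53 J


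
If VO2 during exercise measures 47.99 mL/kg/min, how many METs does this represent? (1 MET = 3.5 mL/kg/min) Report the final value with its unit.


METs = VO2 / 3.5 = 47.99 / 3.5 = 13.71

13.71 METs


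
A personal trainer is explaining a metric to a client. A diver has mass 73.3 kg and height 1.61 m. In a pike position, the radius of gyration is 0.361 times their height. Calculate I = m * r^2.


r = 0.361 * 1.61 = 0.58121 m
I = m * r^2 = 73.3 * 0.337805 = 24.761 kg*m^2

24.761 kg*m^2


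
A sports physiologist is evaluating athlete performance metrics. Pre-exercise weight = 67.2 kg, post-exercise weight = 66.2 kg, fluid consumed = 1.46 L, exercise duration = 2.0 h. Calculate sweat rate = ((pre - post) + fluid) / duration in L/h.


Weight loss = 67.2 - 66.2 = 1.0 kg (approx L)
Total sweat = 1.0 + 1.46 = 2.46 L
Sweat rate = 2.46 / 2.0 = 1.23 L/h

1.23 L/h


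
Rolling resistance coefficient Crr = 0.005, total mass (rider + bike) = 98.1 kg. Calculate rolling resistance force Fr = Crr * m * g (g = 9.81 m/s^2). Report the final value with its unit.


Fr = Crr * m * g
= 0.005 * 98.1 * 9.81
= 4.812 N

4.812 N


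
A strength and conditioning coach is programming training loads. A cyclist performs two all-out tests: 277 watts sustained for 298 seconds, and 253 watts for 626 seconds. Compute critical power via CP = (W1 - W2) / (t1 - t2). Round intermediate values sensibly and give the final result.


W1 = P1 * t1 = 277 * 298 = 82546 J
W2 = P2 * t2 = 253 * 626 = 158378 J
CP = (82546 - 158378) / (298 - 626)
= 231.2 W

231.2 W


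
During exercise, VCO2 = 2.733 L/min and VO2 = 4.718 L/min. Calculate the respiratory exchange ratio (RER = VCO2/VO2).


RER = VCO2 / VO2
= 2.733 / 4.718
= 0.5793

0.5793


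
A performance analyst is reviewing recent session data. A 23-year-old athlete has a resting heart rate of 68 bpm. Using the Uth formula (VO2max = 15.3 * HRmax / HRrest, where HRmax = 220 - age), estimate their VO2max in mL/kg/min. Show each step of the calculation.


HRmax = 220 - 23 = 197 bpm
Ratio = HRmax / HRrest = 197 / 68 = 2.8971
VO2max = 15.3 * 2.8971 = 44.33 mL/kg/min

44.33 mL/kg/min


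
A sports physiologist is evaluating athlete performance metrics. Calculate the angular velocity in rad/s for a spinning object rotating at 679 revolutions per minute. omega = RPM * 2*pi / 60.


omega = RPM * 2*pi / 60
= 679 * 6.28318531 / 60
= 71.105 rad/s

71.105 rad/s


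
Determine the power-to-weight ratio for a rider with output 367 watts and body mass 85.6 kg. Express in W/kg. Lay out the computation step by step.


P/W = 367 / 85.6 = 4.287 W/kg

4.287 W/kg


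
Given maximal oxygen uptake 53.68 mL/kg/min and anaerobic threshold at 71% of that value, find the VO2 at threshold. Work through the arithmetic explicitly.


Percentage as decimal = 0.71
VO2 at AT = 53.68 * 0.71 = 38.11 mL/kg/min

38.11 mL/kg/min


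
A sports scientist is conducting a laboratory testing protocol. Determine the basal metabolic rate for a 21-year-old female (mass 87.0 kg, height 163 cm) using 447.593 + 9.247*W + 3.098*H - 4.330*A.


BMR = 447.593 + 9.247*87.0 + 3.098*163 - 4.330*21
= 1666.13 kcal/day

1666.13 kcal/day


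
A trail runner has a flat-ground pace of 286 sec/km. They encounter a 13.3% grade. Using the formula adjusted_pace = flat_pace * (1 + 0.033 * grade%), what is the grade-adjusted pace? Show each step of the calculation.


Grade factor = 1 + 0.033 * 13.3 = 1.4389
Adjusted = 286 * 1.4389 = 411.53 sec/km

411.53 s/km


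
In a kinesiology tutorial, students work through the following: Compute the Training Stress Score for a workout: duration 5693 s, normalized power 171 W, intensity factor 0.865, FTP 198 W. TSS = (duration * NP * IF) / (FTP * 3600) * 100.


Product = 5693 * 171 * 0.865 = 842080.095
Base = 198 * 3600 = 712800
TSS = 842080.095 / 712800 * 100 = 118.14

118.14 TSS


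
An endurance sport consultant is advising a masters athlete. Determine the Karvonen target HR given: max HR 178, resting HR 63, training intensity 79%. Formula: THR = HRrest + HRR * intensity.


HRR = HRmax - HRrest = 178 - 63 = 115
THR = 63 + 115 * 0.79
= 153.85 bpm

153.85 bpm


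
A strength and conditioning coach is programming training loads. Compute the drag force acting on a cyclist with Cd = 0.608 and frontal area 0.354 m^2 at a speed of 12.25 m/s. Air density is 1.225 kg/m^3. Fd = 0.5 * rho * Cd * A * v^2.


Step 1: v^2 = 150.0625
Step 2: Fd = 0.5 * 1.225 * 0.608 * 0.354 * 150.0625
= 19.783 N

19.783 N


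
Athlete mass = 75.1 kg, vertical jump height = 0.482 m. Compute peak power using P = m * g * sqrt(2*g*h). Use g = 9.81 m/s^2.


sqrt(2 * 9.81 * 0.482) = sqrt(9.45684) = 3.075198 m/s
P = 75.1 * 9.81 * 3.075198
= 2265.59 W

2265.59 W


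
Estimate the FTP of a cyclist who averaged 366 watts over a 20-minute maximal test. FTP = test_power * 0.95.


FTP = 366 * 0.95 = 347.7 W

347.7 W


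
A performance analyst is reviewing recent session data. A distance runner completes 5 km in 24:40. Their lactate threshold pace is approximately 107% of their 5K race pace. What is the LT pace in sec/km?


Convert to seconds: 24 min 40 s = 1480 s
Pace per km = 1480 / 5 = 296.0 s/km
LT pace = 296.0 * 1.07 = 316.72 s/km

316.72 s/km


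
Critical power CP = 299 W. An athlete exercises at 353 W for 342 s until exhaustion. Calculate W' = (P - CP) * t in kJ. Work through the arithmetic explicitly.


P - CP = 353 - 299 = 54 W
W' = 54 * 342 = 18468 J
= 18468 / 1000 = 18.468 kJ

18.468 kJ


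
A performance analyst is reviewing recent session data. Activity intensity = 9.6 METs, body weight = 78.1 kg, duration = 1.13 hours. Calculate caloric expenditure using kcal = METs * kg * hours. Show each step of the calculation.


kcal = 9.6 * 78.1 * 1.13
= 749.76 * 1.13
= 847.23 kcal

847.23 kcal


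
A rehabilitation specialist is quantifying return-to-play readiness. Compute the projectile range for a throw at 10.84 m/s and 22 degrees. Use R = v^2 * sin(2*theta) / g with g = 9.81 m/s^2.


Two times the angle = 44 degrees
sin(44) = 0.694658
R = 117.5056 * 0.694658 / 9.81 = 8.321 m

8.321 m


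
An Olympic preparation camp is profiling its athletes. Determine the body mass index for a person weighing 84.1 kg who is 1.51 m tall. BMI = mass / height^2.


BMI = mass / height^2
= 84.1 / 1.51^2
= 84.1 / 2.2801
= 36.88 kg/m^2

36.88 kg/m^2


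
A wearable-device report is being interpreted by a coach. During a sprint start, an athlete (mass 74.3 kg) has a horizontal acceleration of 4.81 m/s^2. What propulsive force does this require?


Propulsive force = mass * acceleration
= 74.3 kg * 4.81 m/s^2
= 357.38 N

357.38 N


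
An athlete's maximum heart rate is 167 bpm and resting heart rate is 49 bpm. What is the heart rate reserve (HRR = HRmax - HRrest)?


HRR = HRmax - HRrest
= 167 - 49
= 118 bpm

118 bpm


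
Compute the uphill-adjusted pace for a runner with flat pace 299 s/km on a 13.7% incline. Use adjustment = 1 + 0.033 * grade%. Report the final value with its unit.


Adjustment factor = 1 + 0.033 * 13.7 = 1.4521
Grade-adjusted pace = 299 * 1.4521 = 434.18 s/km

434.18 s/km


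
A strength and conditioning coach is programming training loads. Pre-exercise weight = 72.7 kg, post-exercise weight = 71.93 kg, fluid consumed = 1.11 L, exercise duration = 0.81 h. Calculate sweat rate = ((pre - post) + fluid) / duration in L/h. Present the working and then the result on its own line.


Weight loss = 72.7 - 71.93 = 0.77 kg (approx L)
Total sweat = 0.77 + 1.11 = 1.88 L
Sweat rate = 1.88 / 0.81 = 2.321 L/h

2.321 L/h


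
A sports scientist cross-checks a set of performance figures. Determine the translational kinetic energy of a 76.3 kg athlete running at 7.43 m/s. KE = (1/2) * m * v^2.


KE = 0.5 * m * v^2
= 0.5 * 76.3 * 7.43^2
= 0.5 * 76.3 * 55.2049
= 2106.07 J

2106.07 J


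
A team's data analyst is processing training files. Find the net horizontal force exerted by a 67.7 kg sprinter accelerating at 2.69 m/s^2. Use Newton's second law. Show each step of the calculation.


Newton's second law: F = m * a
F = 67.7 * 2.69 = 182.11 N

182.11 N


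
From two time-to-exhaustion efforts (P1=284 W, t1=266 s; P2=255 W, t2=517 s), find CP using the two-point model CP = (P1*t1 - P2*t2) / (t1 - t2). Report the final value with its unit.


Work in trial 1 = 75544 J
Work in trial 2 = 131835 J
Delta work = -56291 J
Delta time = -251 s
CP = -56291 / -251 = 224.27 W

224.27 W


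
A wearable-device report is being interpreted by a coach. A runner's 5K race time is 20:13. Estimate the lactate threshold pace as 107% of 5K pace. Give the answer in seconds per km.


Total race time = 20*60 + 13 = 1213 seconds
5K pace = 1213 / 5 = 242.6 sec/km
LT pace = 242.6 * 1.07 = 259.58 sec/km

259.58 s/km


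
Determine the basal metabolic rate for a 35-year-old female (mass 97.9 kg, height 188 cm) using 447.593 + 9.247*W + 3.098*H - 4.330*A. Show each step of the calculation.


BMR = 447.593 + 9.247*97.9 + 3.098*188 - 4.330*35
= 1783.75 kcal/day

1783.75 kcal/day


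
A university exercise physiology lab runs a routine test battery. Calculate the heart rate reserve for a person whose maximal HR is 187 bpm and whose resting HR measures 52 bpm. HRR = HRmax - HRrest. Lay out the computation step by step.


HRmax = 187 bpm
HRrest = 52 bpm
HRR = 187 - 52 = 135 bpm

135 bpm


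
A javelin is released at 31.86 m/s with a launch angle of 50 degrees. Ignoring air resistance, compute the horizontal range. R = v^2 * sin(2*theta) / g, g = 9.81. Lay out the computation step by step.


Launch speed squared = 1015.0596
sin(2 * 50 deg) = 0.984808
Range = 1015.0596 * 0.984808 / 9.81
= 101.9 m

101.9 m


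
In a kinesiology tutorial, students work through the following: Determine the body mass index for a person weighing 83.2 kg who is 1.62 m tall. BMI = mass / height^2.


BMI = mass / height^2
= 83.2 / 1.62^2
= 83.2 / 2.6244
= 31.7 kg/m^2

31.7 kg/m^2


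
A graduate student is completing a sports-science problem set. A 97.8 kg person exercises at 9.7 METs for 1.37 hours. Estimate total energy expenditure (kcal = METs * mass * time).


Energy = METs * mass(kg) * time(h)
= 9.7 * 97.8 * 1.37
= 1299.66 kcal

1299.66 kcal


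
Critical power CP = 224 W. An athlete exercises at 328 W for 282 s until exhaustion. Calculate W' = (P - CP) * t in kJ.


P - CP = 328 - 224 = 104 W
W' = 104 * 282 = 29328 J
= 29328 / 1000 = 29.328 kJ

29.328 kJ


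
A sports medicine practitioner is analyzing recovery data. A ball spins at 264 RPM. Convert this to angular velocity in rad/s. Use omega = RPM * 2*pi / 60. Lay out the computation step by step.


omega = 264 * 2 * pi / 60
= 264 * 6.28318531 / 60
= 1658.761 / 60
= 27.646 rad/s

27.646 rad/s


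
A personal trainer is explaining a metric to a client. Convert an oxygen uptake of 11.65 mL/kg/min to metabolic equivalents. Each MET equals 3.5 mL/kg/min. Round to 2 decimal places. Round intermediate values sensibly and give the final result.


One MET = 3.5 mL/kg/min
Number of METs = 11.65 / 3.5
= 3.33 METs

3.33 METs


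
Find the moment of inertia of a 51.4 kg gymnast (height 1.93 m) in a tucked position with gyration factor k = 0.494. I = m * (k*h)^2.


Radius of gyration = 0.494 * 1.93 = 0.95342 m
I = 51.4 * 0.95342^2
= 51.4 * 0.90901
= 46.723 kg*m^2

46.723 kg*m^2


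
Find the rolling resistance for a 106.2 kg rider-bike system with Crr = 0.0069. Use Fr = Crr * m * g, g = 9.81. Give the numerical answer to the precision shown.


m * g = 106.2 * 9.81 = 1041.822 N
Fr = 0.0069 * 1041.822 = 7.189 N

7.189 N


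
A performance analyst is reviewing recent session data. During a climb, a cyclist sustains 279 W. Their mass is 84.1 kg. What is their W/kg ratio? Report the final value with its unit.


Power-to-weight = 279 W / 84.1 kg
= 3.317 W/kg

3.317 W/kg


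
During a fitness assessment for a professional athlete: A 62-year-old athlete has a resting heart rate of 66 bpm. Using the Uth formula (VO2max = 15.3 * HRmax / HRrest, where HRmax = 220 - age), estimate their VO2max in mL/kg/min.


HRmax = 220 - 62 = 158 bpm
Ratio = HRmax / HRrest = 158 / 66 = 2.3939
VO2max = 15.3 * 2.3939 = 36.63 mL/kg/min

36.63 mL/kg/min
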